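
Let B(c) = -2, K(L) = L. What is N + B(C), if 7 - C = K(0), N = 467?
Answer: 465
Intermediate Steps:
C = 7 (C = 7 - 1*0 = 7 + 0 = 7)
N + B(C) = 467 - 2 = 465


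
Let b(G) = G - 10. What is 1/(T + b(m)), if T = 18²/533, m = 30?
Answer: 533/10984 ≈ 0.048525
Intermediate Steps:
b(G) = -10 + G
T = 324/533 (T = 324*(1/533) = 324/533 ≈ 0.60788)
1/(T + b(m)) = 1/(324/533 + (-10 + 30)) = 1/(324/533 + 20) = 1/(10984/533) = 533/10984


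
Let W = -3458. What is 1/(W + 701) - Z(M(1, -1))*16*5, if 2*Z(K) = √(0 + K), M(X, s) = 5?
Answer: -1/2757 - 40*√5 ≈ -89.443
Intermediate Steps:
Z(K) = √K/2 (Z(K) = √(0 + K)/2 = √K/2)
1/(W + 701) - Z(M(1, -1))*16*5 = 1/(-3458 + 701) - (√5/2)*16*5 = 1/(-2757) - 8*√5*5 = -1/2757 - 40*√5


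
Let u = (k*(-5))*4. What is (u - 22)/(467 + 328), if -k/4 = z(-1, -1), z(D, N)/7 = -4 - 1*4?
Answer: -4502/795 ≈ -5.6629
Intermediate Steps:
z(D, N) = -56 (z(D, N) = 7*(-4 - 1*4) = 7*(-4 - 4) = 7*(-8) = -56)
k = 224 (k = -4*(-56) = 224)
u = -4480 (u = (224*(-5))*4 = -1120*4 = -4480)
(u - 22)/(467 + 328) = (-4480 - 22)/(467 + 328) = -4502/795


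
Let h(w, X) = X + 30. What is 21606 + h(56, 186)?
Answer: 21822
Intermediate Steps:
h(w, X) = 30 + X
21606 + h(56, 186) = 21606 + (30 + 186) = 21606 + 216 = 21822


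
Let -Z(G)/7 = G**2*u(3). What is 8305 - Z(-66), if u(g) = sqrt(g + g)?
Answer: 8305 + 30492*sqrt(6) ≈ 82995.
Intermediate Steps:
u(g) = sqrt(2)*sqrt(g) (u(g) = sqrt(2*g) = sqrt(2)*sqrt(g))
Z(G) = -7*sqrt(6)*G**2 (Z(G) = -7*G**2*sqrt(2)*sqrt(3) = -7*G**2*sqrt(6) = -7*sqrt(6)*G**2)
8305 - Z(-66) = 8305 - (-7)*sqrt(6)*(-66)**2 = 8305 - (-7)*sqrt(6)*4356 = 8305 - (-30492)*sqrt(6) = 8305 + 30492*sqrt(6)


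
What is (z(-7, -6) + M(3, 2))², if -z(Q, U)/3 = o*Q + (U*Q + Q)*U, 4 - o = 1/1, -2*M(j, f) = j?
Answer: 1912689/4 ≈ 4.7817e+5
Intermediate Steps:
M(j, f) = -j/2
o = 3 (o = 4 - 1/1 = 4 - 1*1 = 4 - 1 = 3)
z(Q, U) = -9*Q - 3*U*(Q + Q*U) (z(Q, U) = -3*(3*Q + (U*Q + Q)*U) = -3*(3*Q + (Q*U + Q)*U) = -3*(3*Q + (Q + Q*U)*U) = -3*(3*Q + U*(Q + Q*U)) = -9*Q - 3*U*(Q + Q*U))
(z(-7, -6) + M(3, 2))² = (-3*(-7)*(3 - 6 + (-6)²) - ½*3)² = (-3*(-7)*(3 - 6 + 36) - 3/2)² = (-3*(-7)*33 - 3/2)² = (693 - 3/2)² = (1383/2)² = 1912689/4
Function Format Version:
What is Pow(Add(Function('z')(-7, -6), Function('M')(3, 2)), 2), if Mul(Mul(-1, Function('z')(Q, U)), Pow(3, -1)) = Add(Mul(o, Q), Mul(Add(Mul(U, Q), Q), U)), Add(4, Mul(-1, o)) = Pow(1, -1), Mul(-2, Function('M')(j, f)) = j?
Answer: Rational(1912689, 4) ≈ 4.7817e+5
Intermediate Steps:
Function('M')(j, f) = Mul(Rational(-1, 2), j)
o = 3 (o = Add(4, Mul(-1, Pow(1, -1))) = Add(4, Mul(-1, 1)) = Add(4, -1) = 3)
Function('z')(Q, U) = Add(Mul(-9, Q), Mul(-3, U, Add(Q, Mul(Q, U)))) (Function('z')(Q, U) = Mul(-3, Add(Mul(3, Q), Mul(Add(Mul(U, Q), Q), U))) = Mul(-3, Add(Mul(3, Q), Mul(Add(Mul(Q, U), Q), U))) = Mul(-3, Add(Mul(3, Q), Mul(Add(Q, Mul(Q, U)), U))) = Mul(-3, Add(Mul(3, Q), Mul(U, Add(Q, Mul(Q, U))))) = Add(Mul(-9, Q), Mul(-3, U, Add(Q, Mul(Q, U)))))
Pow(Add(Function('z')(-7, -6), Function('M')(3, 2)), 2) = Pow(Add(Mul(-3, -7, Add(3, -6, Pow(-6, 2))), Mul(Rational(-1, 2), 3)), 2) = Pow(Add(Mul(-3, -7, Add(3, -6, 36)), Rational(-3, 2)), 2) = Pow(Add(Mul(-3, -7, 33), Rational(-3, 2)), 2) = Pow(Add(693, Rational(-3, 2)), 2) = Pow(Rational(1383, 2), 2) = Rational(1912689, 4)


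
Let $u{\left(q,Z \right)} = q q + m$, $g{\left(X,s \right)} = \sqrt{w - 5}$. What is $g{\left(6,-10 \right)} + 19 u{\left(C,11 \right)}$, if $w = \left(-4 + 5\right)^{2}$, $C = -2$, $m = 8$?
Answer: $228 + 2 i \approx 228.0 + 2.0 i$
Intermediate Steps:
$w = 1$ ($w = 1^{2} = 1$)
$g{\left(X,s \right)} = 2 i$ ($g{\left(X,s \right)} = \sqrt{1 - 5} = \sqrt{-4} = 2 i$)
$u{\left(q,Z \right)} = 8 + q^{2}$ ($u{\left(q,Z \right)} = q q + 8 = q^{2} + 8 = 8 + q^{2}$)
$g{\left(6,-10 \right)} + 19 u{\left(C,11 \right)} = 2 i + 19 \left(8 + \left(-2\right)^{2}\right) = 2 i + 19 \left(8 + 4\right) = 2 i + 19 \cdot 12 = 2 i + 228 = 228 + 2 i$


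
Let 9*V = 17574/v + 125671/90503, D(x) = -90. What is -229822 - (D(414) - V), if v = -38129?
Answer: -145608295756831/633818367 ≈ -2.2973e+5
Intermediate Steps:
V = 65330813/633818367 (V = (17574/(-38129) + 125671/90503)/9 = (17574*(-1/38129) + 125671*(1/90503))/9 = (-17574/38129 + 17953/12929)/9 = (1/9)*(65330813/70424263) = 65330813/633818367 ≈ 0.10308)
-229822 - (D(414) - V) = -229822 - (-90 - 1*65330813/633818367) = -229822 - (-90 - 65330813/633818367) = -229822 - 1*(-57108983843/633818367) = -229822 + 57108983843/633818367 = -145608295756831/633818367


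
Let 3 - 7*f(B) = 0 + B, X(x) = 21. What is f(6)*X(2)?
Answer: -9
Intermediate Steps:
f(B) = 3/7 - B/7 (f(B) = 3/7 - (0 + B)/7 = 3/7 - B/7)
f(6)*X(2) = (3/7 - ⅐*6)*21 = (3/7 - 6/7)*21 = -3/7*21 = -9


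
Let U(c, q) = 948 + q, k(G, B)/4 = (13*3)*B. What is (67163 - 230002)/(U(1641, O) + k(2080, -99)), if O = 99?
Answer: 162839/14397 ≈ 11.311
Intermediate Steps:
k(G, B) = 156*B (k(G, B) = 4*((13*3)*B) = 4*(39*B) = 156*B)
(67163 - 230002)/(U(1641, O) + k(2080, -99)) = (67163 - 230002)/((948 + 99) + 156*(-99)) = -162839/(1047 - 15444) = -162839/(-14397) = -162839*(-1/14397) = 162839/14397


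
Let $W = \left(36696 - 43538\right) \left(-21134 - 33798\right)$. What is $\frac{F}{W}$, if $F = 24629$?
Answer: $\frac{2239}{34167704} \approx 6.553 \cdot 10^{-5}$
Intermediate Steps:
$W = 375844744$ ($W = \left(-6842\right) \left(-54932\right) = 375844744$)
$\frac{F}{W} = \frac{24629}{375844744} = 24629 \cdot \frac{1}{375844744} = \frac{2239}{34167704}$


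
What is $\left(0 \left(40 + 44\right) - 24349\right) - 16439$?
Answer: $-40788$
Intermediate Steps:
$\left(0 \left(40 + 44\right) - 24349\right) - 16439 = \left(0 \cdot 84 - 24349\right) - 16439 = \left(0 - 24349\right) - 16439 = -24349 - 16439 = -40788$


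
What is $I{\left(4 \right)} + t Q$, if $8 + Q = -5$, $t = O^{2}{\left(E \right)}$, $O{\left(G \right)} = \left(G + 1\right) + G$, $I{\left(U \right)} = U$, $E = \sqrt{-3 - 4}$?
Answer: $355 - 52 i \sqrt{7} \approx 355.0 - 137.58 i$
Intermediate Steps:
$E = i \sqrt{7}$ ($E = \sqrt{-7} = i \sqrt{7} \approx 2.6458 i$)
$O{\left(G \right)} = 1 + 2 G$ ($O{\left(G \right)} = \left(1 + G\right) + G = 1 + 2 G$)
$t = \left(1 + 2 i \sqrt{7}\right)^{2} \approx -27.0 + 10.583 i$
$Q = -13$ ($Q = -8 - 5 = -13$)
$I{\left(4 \right)} + t Q = 4 + \left(-27 + 4 i \sqrt{7}\right) \left(-13\right) = 4 + \left(351 - 52 i \sqrt{7}\right) = 355 - 52 i \sqrt{7}$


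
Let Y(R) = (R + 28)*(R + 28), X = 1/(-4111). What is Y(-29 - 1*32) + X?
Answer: 4476878/4111 ≈ 1089.0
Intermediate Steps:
X = -1/4111 ≈ -0.00024325
Y(R) = (28 + R)² (Y(R) = (28 + R)*(28 + R) = (28 + R)²)
Y(-29 - 1*32) + X = (28 + (-29 - 1*32))² - 1/4111 = (28 + (-29 - 32))² - 1/4111 = (28 - 61)² - 1/4111 = (-33)² - 1/4111 = 1089 - 1/4111 = 4476878/4111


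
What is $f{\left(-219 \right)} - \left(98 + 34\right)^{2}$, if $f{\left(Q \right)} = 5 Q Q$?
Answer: $222381$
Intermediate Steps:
$f{\left(Q \right)} = 5 Q^{2}$
$f{\left(-219 \right)} - \left(98 + 34\right)^{2} = 5 \left(-219\right)^{2} - \left(98 + 34\right)^{2} = 5 \cdot 47961 - 132^{2} = 239805 - 17424 = 222381$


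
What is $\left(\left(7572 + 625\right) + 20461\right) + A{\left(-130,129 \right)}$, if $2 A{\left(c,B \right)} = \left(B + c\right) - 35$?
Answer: $28640$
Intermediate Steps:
$A{\left(c,B \right)} = - \frac{35}{2} + \frac{B}{2} + \frac{c}{2}$ ($A{\left(c,B \right)} = \frac{\left(B + c\right) - 35}{2} = \frac{-35 + B + c}{2} = - \frac{35}{2} + \frac{B}{2} + \frac{c}{2}$)
$\left(\left(7572 + 625\right) + 20461\right) + A{\left(-130,129 \right)} = \left(\left(7572 + 625\right) + 20461\right) + \left(- \frac{35}{2} + \frac{1}{2} \cdot 129 + \frac{1}{2} \left(-130\right)\right) = \left(8197 + 20461\right) - 18 = 28658 - 18 = 28640$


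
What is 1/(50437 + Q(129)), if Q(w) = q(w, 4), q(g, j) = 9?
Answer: 1/50446 ≈ 1.9823e-5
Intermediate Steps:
Q(w) = 9
1/(50437 + Q(129)) = 1/(50437 + 9) = 1/50446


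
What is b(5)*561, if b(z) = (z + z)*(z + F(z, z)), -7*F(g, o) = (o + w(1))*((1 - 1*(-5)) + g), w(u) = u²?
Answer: -173910/7 ≈ -24844.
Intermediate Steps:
F(g, o) = -(1 + o)*(6 + g)/7 (F(g, o) = -(o + 1²)*((1 - 1*(-5)) + g)/7 = -(o + 1)*((1 + 5) + g)/7 = -(1 + o)*(6 + g)/7)
b(z) = 2*z*(-6/7 - z²/7) (b(z) = (z + z)*(z + (-6/7 - 6*z/7 - z/7 - z*z/7)) = (2*z)*(z + (-6/7 - 6*z/7 - z/7 - z²/7)) = (2*z)*(z + (-6/7 - z - z²/7)) = (2*z)*(-6/7 - z²/7) = 2*z*(-6/7 - z²/7))
b(5)*561 = -2/7*5*(6 + 5²)*561 = -2/7*5*(6 + 25)*561 = -2/7*5*31*561 = -310/7*561 = -173910/7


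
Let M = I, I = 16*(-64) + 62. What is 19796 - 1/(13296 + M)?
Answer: 244163863/12334 ≈ 19796.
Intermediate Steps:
I = -962 (I = -1024 + 62 = -962)
M = -962
19796 - 1/(13296 + M) = 19796 - 1/(13296 - 962) = 19796 - 1/12334 = 244163863/12334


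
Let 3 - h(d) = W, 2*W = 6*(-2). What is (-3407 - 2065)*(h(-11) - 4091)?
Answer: 22336704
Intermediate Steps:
W = -6 (W = (6*(-2))/2 = (1/2)*(-12) = -6)
h(d) = 9 (h(d) = 3 - 1*(-6) = 3 + 6 = 9)
(-3407 - 2065)*(h(-11) - 4091) = (-3407 - 2065)*(9 - 4091) = -5472*(-4082) = 22336704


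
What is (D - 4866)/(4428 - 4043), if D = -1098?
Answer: -852/55 ≈ -15.491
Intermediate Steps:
(D - 4866)/(4428 - 4043) = (-1098 - 4866)/(4428 - 4043) = -5964/385 = -5964*1/385 = -852/55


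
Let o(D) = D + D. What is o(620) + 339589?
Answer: 340829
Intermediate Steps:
o(D) = 2*D
o(620) + 339589 = 2*620 + 339589 = 1240 + 339589 = 340829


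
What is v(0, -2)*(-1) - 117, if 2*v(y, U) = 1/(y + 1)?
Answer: -235/2 ≈ -117.50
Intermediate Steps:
v(y, U) = 1/(2*(1 + y)) (v(y, U) = 1/(2*(y + 1)) = 1/(2*(1 + y)))
v(0, -2)*(-1) - 117 = (1/(2*(1 + 0)))*(-1) - 117 = ((½)/1)*(-1) - 117 = ((½)*1)*(-1) - 117 = (½)*(-1) - 117 = -½ - 117 = -235/2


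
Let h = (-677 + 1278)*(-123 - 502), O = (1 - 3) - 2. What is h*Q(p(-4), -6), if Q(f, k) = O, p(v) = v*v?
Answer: 1502500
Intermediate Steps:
p(v) = v²
O = -4 (O = -2 - 2 = -4)
Q(f, k) = -4
h = -375625 (h = 601*(-625) = -375625)
h*Q(p(-4), -6) = -375625*(-4) = 1502500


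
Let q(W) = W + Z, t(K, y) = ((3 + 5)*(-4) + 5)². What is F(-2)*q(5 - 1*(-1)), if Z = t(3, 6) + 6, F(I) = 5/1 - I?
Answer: 5187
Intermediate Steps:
F(I) = 5 - I (F(I) = 5*1 - I = 5 - I)
t(K, y) = 729 (t(K, y) = (8*(-4) + 5)² = (-32 + 5)² = (-27)² = 729)
Z = 735 (Z = 729 + 6 = 735)
q(W) = 735 + W (q(W) = W + 735 = 735 + W)
F(-2)*q(5 - 1*(-1)) = (5 - 1*(-2))*(735 + (5 - 1*(-1))) = (5 + 2)*(735 + (5 + 1)) = 7*(735 + 6) = 7*741 = 5187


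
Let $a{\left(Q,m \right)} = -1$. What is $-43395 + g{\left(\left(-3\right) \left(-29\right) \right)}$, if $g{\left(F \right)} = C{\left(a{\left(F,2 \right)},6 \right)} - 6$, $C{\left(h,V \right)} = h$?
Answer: $-43402$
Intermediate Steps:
$g{\left(F \right)} = -7$ ($g{\left(F \right)} = -1 - 6 = -7$)
$-43395 + g{\left(\left(-3\right) \left(-29\right) \right)} = -43395 - 7 = -43402$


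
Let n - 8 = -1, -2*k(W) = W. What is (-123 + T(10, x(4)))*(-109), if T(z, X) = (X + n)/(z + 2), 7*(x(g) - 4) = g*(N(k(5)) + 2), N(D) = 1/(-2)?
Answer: 1117141/84 ≈ 13299.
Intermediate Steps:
k(W) = -W/2
n = 7 (n = 8 - 1 = 7)
N(D) = -½ (N(D) = 1*(-½) = -½)
x(g) = 4 + 3*g/14 (x(g) = 4 + (g*(-½ + 2))/7 = 4 + (g*(3/2))/7 = 4 + (3*g/2)/7 = 4 + 3*g/14)
T(z, X) = (7 + X)/(2 + z) (T(z, X) = (X + 7)/(z + 2) = (7 + X)/(2 + z))
(-123 + T(10, x(4)))*(-109) = (-123 + (7 + (4 + (3/14)*4))/(2 + 10))*(-109) = (-123 + (7 + (4 + 6/7))/12)*(-109) = (-123 + (7 + 34/7)/12)*(-109) = (-123 + (1/12)*(83/7))*(-109) = (-123 + 83/84)*(-109) = -10249/84*(-109) = 1117141/84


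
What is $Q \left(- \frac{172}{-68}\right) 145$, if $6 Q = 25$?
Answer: $\frac{155875}{102} \approx 1528.2$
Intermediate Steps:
$Q = \frac{25}{6}$ ($Q = \frac{1}{6} \cdot 25 = \frac{25}{6} \approx 4.1667$)
$Q \left(- \frac{172}{-68}\right) 145 = \frac{25 \left(- \frac{172}{-68}\right)}{6} \cdot 145 = \frac{25 \left(\left(-172\right) \left(- \frac{1}{68}\right)\right)}{6} \cdot 145 = \frac{25}{6} \cdot \frac{43}{17} \cdot 145 = \frac{1075}{102} \cdot 145 = \frac{155875}{102}$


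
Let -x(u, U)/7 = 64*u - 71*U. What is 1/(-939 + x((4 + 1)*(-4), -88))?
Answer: -1/35715 ≈ -2.7999e-5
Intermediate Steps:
x(u, U) = -448*u + 497*U (x(u, U) = -7*(64*u - 71*U) = -7*(-71*U + 64*u) = -448*u + 497*U)
1/(-939 + x((4 + 1)*(-4), -88)) = 1/(-939 + (-448*(4 + 1)*(-4) + 497*(-88))) = 1/(-939 + (-2240*(-4) - 43736)) = 1/(-939 + (-448*(-20) - 43736)) = 1/(-939 + (8960 - 43736)) = 1/(-939 - 34776) = 1/(-35715) = -1/35715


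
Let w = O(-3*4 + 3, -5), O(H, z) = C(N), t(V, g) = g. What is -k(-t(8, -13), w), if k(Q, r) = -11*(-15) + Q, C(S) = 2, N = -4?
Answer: -178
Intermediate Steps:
O(H, z) = 2
w = 2
k(Q, r) = 165 + Q
-k(-t(8, -13), w) = -(165 - 1*(-13)) = -(165 + 13) = -1*178 = -178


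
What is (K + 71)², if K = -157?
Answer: 7396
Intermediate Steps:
(K + 71)² = (-157 + 71)² = (-86)² = 7396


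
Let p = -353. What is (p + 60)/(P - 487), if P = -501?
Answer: 293/988 ≈ 0.29656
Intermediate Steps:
(p + 60)/(P - 487) = (-353 + 60)/(-501 - 487) = -293/(-988) = -293*(-1/988) = 293/988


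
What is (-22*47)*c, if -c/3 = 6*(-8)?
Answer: -148896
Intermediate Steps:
c = 144 (c = -18*(-8) = -3*(-48) = 144)
(-22*47)*c = -22*47*144 = -1034*144 = -148896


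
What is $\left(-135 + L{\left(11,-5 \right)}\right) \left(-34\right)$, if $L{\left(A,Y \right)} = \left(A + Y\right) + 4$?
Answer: $4250$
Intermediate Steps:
$L{\left(A,Y \right)} = 4 + A + Y$
$\left(-135 + L{\left(11,-5 \right)}\right) \left(-34\right) = \left(-135 + \left(4 + 11 - 5\right)\right) \left(-34\right) = \left(-135 + 10\right) \left(-34\right) = \left(-125\right) \left(-34\right) = 4250$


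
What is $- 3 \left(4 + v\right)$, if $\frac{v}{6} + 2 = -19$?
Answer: $366$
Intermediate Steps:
$v = -126$ ($v = -12 + 6 \left(-19\right) = -12 - 114 = -126$)
$- 3 \left(4 + v\right) = - 3 \left(4 - 126\right) = \left(-3\right) \left(-122\right) = 366$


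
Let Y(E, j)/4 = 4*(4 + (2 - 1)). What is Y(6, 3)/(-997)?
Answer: -80/997 ≈ -0.080241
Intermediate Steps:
Y(E, j) = 80 (Y(E, j) = 4*(4*(4 + (2 - 1))) = 4*(4*(4 + 1)) = 4*(4*5) = 4*20 = 80)
Y(6, 3)/(-997) = 80/(-997) = 80*(-1/997) = -80/997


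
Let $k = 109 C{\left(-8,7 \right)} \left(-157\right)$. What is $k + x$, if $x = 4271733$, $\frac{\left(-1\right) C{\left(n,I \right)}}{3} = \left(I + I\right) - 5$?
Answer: $4733784$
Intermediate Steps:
$C{\left(n,I \right)} = 15 - 6 I$ ($C{\left(n,I \right)} = - 3 \left(\left(I + I\right) - 5\right) = - 3 \left(2 I - 5\right) = - 3 \left(-5 + 2 I\right) = 15 - 6 I$)
$k = 462051$ ($k = 109 \left(15 - 42\right) \left(-157\right) = 109 \left(-27\right) \left(-157\right) = \left(-2943\right) \left(-157\right) = 462051$)
$k + x = 462051 + 4271733 = 4733784$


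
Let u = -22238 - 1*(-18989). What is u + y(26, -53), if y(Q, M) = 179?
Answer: -3070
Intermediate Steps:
u = -3249 (u = -22238 + 18989 = -3249)
u + y(26, -53) = -3249 + 179 = -3070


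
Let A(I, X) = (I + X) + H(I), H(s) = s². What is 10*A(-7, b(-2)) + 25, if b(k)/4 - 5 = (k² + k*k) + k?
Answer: 885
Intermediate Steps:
b(k) = 20 + 4*k + 8*k² (b(k) = 20 + 4*((k² + k*k) + k) = 20 + 4*((k² + k²) + k) = 20 + 4*(2*k² + k) = 20 + 4*(k + 2*k²) = 20 + (4*k + 8*k²) = 20 + 4*k + 8*k²)
A(I, X) = I + X + I² (A(I, X) = (I + X) + I² = I + X + I²)
10*A(-7, b(-2)) + 25 = 10*(-7 + (20 + 4*(-2) + 8*(-2)²) + (-7)²) + 25 = 10*(-7 + (20 - 8 + 8*4) + 49) + 25 = 10*(-7 + (20 - 8 + 32) + 49) + 25 = 10*(-7 + 44 + 49) + 25 = 10*86 + 25 = 860 + 25 = 885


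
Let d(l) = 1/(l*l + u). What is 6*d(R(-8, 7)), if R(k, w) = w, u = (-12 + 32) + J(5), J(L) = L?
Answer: 3/37 ≈ 0.081081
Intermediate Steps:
u = 25 (u = (-12 + 32) + 5 = 20 + 5 = 25)
d(l) = 1/(25 + l²) (d(l) = 1/(l*l + 25) = 1/(l² + 25) = 1/(25 + l²))
6*d(R(-8, 7)) = 6/(25 + 7²) = 6/(25 + 49) = 6/74 = 6*(1/74) = 3/37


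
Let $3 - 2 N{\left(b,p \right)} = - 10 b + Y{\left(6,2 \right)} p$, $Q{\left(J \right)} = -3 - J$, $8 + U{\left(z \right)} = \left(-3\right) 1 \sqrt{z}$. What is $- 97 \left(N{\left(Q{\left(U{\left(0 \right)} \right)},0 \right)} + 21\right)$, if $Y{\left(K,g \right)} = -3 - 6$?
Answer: $- \frac{9215}{2} \approx -4607.5$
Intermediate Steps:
$U{\left(z \right)} = -8 - 3 \sqrt{z}$ ($U{\left(z \right)} = -8 + \left(-3\right) 1 \sqrt{z} = -8 - 3 \sqrt{z}$)
$Y{\left(K,g \right)} = -9$ ($Y{\left(K,g \right)} = -3 - 6 = -9$)
$N{\left(b,p \right)} = \frac{3}{2} + 5 b + \frac{9 p}{2}$ ($N{\left(b,p \right)} = \frac{3}{2} - \frac{- 10 b - 9 p}{2} = \frac{3}{2} + \left(5 b + \frac{9 p}{2}\right) = \frac{3}{2} + 5 b + \frac{9 p}{2}$)
$- 97 \left(N{\left(Q{\left(U{\left(0 \right)} \right)},0 \right)} + 21\right) = - 97 \left(\left(\frac{3}{2} + 5 \left(-3 - \left(-8 - 3 \sqrt{0}\right)\right) + \frac{9}{2} \cdot 0\right) + 21\right) = - 97 \left(\left(\frac{3}{2} + 5 \left(-3 - \left(-8 - 0\right)\right) + 0\right) + 21\right) = - 97 \left(\left(\frac{3}{2} + 5 \left(-3 - \left(-8 + 0\right)\right) + 0\right) + 21\right) = - 97 \left(\left(\frac{3}{2} + 5 \left(-3 - -8\right) + 0\right) + 21\right) = - 97 \left(\left(\frac{3}{2} + 5 \left(-3 + 8\right) + 0\right) + 21\right) = - 97 \left(\left(\frac{3}{2} + 5 \cdot 5 + 0\right) + 21\right) = - 97 \left(\left(\frac{3}{2} + 25 + 0\right) + 21\right) = - 97 \left(\frac{53}{2} + 21\right) = \left(-97\right) \frac{95}{2} = - \frac{9215}{2}$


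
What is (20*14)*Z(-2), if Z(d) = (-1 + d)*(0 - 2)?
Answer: 1680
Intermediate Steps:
Z(d) = 2 - 2*d (Z(d) = (-1 + d)*(-2) = 2 - 2*d)
(20*14)*Z(-2) = (20*14)*(2 - 2*(-2)) = 280*(2 + 4) = 280*6 = 1680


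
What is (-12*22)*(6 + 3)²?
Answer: -21384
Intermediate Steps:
(-12*22)*(6 + 3)² = -264*9² = -264*81 = -21384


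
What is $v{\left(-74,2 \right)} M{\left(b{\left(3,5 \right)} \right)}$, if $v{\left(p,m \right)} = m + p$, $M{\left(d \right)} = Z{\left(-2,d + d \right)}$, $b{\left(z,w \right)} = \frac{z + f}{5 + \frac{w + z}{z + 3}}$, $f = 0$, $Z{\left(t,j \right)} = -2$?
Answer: $144$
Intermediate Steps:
$b{\left(z,w \right)} = \frac{z}{5 + \frac{w + z}{3 + z}}$ ($b{\left(z,w \right)} = \frac{z + 0}{5 + \frac{w + z}{z + 3}} = \frac{z}{5 + \frac{w + z}{3 + z}}$)
$M{\left(d \right)} = -2$
$v{\left(-74,2 \right)} M{\left(b{\left(3,5 \right)} \right)} = \left(2 - 74\right) \left(-2\right) = \left(-72\right) \left(-2\right) = 144$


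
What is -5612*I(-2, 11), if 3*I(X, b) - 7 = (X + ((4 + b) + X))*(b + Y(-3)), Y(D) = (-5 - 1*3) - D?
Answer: -409676/3 ≈ -1.3656e+5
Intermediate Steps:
Y(D) = -8 - D (Y(D) = (-5 - 3) - D = -8 - D)
I(X, b) = 7/3 + (-5 + b)*(4 + b + 2*X)/3 (I(X, b) = 7/3 + ((X + ((4 + b) + X))*(b + (-8 - 1*(-3))))/3 = 7/3 + ((X + (4 + X + b))*(b + (-8 + 3)))/3 = 7/3 + ((4 + b + 2*X)*(b - 5))/3 = 7/3 + ((4 + b + 2*X)*(-5 + b))/3 = 7/3 + ((-5 + b)*(4 + b + 2*X))/3 = 7/3 + (-5 + b)*(4 + b + 2*X)/3)
-5612*I(-2, 11) = -5612*(-13/3 - 10/3*(-2) - 1/3*11 + (1/3)*11**2 + (2/3)*(-2)*11) = -5612*(-13/3 + 20/3 - 11/3 + (1/3)*121 - 44/3) = -5612*(-13/3 + 20/3 - 11/3 + 121/3 - 44/3) = -5612*73/3 = -409676/3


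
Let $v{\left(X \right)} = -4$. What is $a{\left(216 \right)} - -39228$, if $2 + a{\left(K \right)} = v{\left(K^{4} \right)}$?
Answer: $39222$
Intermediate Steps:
$a{\left(K \right)} = -6$ ($a{\left(K \right)} = -2 - 4 = -6$)
$a{\left(216 \right)} - -39228 = -6 - -39228 = -6 + 39228 = 39222$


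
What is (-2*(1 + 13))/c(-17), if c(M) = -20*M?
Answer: -7/85 ≈ -0.082353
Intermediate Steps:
(-2*(1 + 13))/c(-17) = (-2*(1 + 13))/((-20*(-17))) = -2*14/340 = -28*1/340 = -7/85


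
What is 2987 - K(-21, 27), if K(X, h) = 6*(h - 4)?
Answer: 2849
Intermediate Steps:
K(X, h) = -24 + 6*h (K(X, h) = 6*(-4 + h) = -24 + 6*h)
2987 - K(-21, 27) = 2987 - (-24 + 6*27) = 2987 - (-24 + 162) = 2987 - 1*138 = 2987 - 138 = 2849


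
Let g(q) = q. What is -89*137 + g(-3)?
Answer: -12196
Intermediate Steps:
-89*137 + g(-3) = -89*137 - 3 = -12193 - 3 = -12196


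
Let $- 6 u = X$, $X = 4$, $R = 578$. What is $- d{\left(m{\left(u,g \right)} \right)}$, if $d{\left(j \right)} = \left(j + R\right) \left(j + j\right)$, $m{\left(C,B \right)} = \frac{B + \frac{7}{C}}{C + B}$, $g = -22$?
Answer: $- \frac{15366585}{9248} \approx -1661.6$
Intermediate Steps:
$u = - \frac{2}{3}$ ($u = \left(- \frac{1}{6}\right) 4 = - \frac{2}{3} \approx -0.66667$)
$m{\left(C,B \right)} = \frac{B + \frac{7}{C}}{B + C}$
$d{\left(j \right)} = 2 j \left(578 + j\right)$ ($d{\left(j \right)} = \left(j + 578\right) \left(j + j\right) = \left(578 + j\right) 2 j = 2 j \left(578 + j\right)$)
$- d{\left(m{\left(u,g \right)} \right)} = - 2 \frac{7 - - \frac{44}{3}}{\left(- \frac{2}{3}\right) \left(-22 - \frac{2}{3}\right)} \left(578 + \frac{7 - - \frac{44}{3}}{\left(- \frac{2}{3}\right) \left(-22 - \frac{2}{3}\right)}\right) = - 2 \left(- \frac{3 \left(7 + \frac{44}{3}\right)}{2 \left(- \frac{68}{3}\right)}\right) \left(578 - \frac{3 \left(7 + \frac{44}{3}\right)}{2 \left(- \frac{68}{3}\right)}\right) = - 2 \left(\left(- \frac{3}{2}\right) \left(- \frac{3}{68}\right) \frac{65}{3}\right) \left(578 - \left(- \frac{9}{136}\right) \frac{65}{3}\right) = - \frac{2 \cdot 195 \left(578 + \frac{195}{136}\right)}{136} = - \frac{2 \cdot 195 \cdot 78803}{136 \cdot 136} = \left(-1\right) \frac{15366585}{9248} = - \frac{15366585}{9248}$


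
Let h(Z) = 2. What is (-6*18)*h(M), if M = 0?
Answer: -216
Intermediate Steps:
(-6*18)*h(M) = -6*18*2 = -108*2 = -216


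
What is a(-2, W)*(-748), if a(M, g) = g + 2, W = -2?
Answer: 0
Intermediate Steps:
a(M, g) = 2 + g
a(-2, W)*(-748) = (2 - 2)*(-748) = 0*(-748) = 0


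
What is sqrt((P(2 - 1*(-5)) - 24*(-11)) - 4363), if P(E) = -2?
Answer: I*sqrt(4101) ≈ 64.039*I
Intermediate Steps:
sqrt((P(2 - 1*(-5)) - 24*(-11)) - 4363) = sqrt((-2 - 24*(-11)) - 4363) = sqrt((-2 + 264) - 4363) = sqrt(262 - 4363) = sqrt(-4101) = I*sqrt(4101)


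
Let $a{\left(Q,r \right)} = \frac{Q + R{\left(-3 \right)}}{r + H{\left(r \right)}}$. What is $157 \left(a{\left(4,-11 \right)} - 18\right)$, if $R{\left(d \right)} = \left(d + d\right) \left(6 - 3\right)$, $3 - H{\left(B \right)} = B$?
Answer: $- \frac{10676}{3} \approx -3558.7$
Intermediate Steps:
$H{\left(B \right)} = 3 - B$
$R{\left(d \right)} = 6 d$ ($R{\left(d \right)} = 2 d 3 = 6 d$)
$a{\left(Q,r \right)} = -6 + \frac{Q}{3}$ ($a{\left(Q,r \right)} = \frac{Q + 6 \left(-3\right)}{r - \left(-3 + r\right)} = \frac{Q - 18}{3} = \left(-18 + Q\right) \frac{1}{3} = -6 + \frac{Q}{3}$)
$157 \left(a{\left(4,-11 \right)} - 18\right) = 157 \left(\left(-6 + \frac{1}{3} \cdot 4\right) - 18\right) = 157 \left(\left(-6 + \frac{4}{3}\right) - 18\right) = 157 \left(- \frac{14}{3} - 18\right) = 157 \left(- \frac{68}{3}\right) = - \frac{10676}{3}$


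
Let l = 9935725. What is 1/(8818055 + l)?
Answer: 1/18753780 ≈ 5.3323e-8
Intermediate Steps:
1/(8818055 + l) = 1/(8818055 + 9935725) = 1/18753780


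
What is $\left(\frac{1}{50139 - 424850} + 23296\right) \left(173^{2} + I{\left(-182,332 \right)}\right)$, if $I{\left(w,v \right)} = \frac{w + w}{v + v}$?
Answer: $\frac{43368074416336965}{62202026} \approx 6.9721 \cdot 10^{8}$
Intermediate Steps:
$I{\left(w,v \right)} = \frac{w}{v}$ ($I{\left(w,v \right)} = \frac{2 w}{2 v} = 2 w \frac{1}{2 v} = \frac{w}{v}$)
$\left(\frac{1}{50139 - 424850} + 23296\right) \left(173^{2} + I{\left(-182,332 \right)}\right) = \left(\frac{1}{50139 - 424850} + 23296\right) \left(173^{2} - \frac{182}{332}\right) = \left(\frac{1}{-374711} + 23296\right) \left(29929 - \frac{91}{166}\right) = \left(- \frac{1}{374711} + 23296\right) \left(29929 - \frac{91}{166}\right) = \frac{8729267455}{374711} \cdot \frac{4968123}{166} = \frac{43368074416336965}{62202026}$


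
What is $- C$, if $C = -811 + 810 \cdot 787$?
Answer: $-636659$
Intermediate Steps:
$C = 636659$ ($C = -811 + 637470 = 636659$)
$- C = \left(-1\right) 636659 = -636659$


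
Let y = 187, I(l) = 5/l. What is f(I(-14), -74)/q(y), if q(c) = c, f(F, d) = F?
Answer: -5/2618 ≈ -0.0019099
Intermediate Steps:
f(I(-14), -74)/q(y) = (5/(-14))/187 = (5*(-1/14))*(1/187) = -5/14*1/187 = -5/2618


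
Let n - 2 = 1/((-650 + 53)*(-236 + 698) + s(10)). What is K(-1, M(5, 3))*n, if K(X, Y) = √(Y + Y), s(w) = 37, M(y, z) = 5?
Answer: 551553*√10/275777 ≈ 6.3245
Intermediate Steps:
K(X, Y) = √2*√Y (K(X, Y) = √(2*Y) = √2*√Y)
n = 551553/275777 (n = 2 + 1/((-650 + 53)*(-236 + 698) + 37) = 2 + 1/(-597*462 + 37) = 2 + 1/(-275814 + 37) = 2 + 1/(-275777) = 2 - 1/275777 = 551553/275777 ≈ 2.0000)
K(-1, M(5, 3))*n = (√2*√5)*(551553/275777) = √10*(551553/275777) = 551553*√10/275777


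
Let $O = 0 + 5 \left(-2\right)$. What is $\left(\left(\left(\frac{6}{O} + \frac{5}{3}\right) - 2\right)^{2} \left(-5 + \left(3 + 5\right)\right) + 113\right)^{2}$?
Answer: $\frac{75186241}{5625} \approx 13366.0$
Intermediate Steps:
$O = -10$ ($O = 0 - 10 = -10$)
$\left(\left(\left(\frac{6}{O} + \frac{5}{3}\right) - 2\right)^{2} \left(-5 + \left(3 + 5\right)\right) + 113\right)^{2} = \left(\left(\left(\frac{6}{-10} + \frac{5}{3}\right) - 2\right)^{2} \left(-5 + \left(3 + 5\right)\right) + 113\right)^{2} = \left(\left(\left(6 \left(- \frac{1}{10}\right) + 5 \cdot \frac{1}{3}\right) - 2\right)^{2} \left(-5 + 8\right) + 113\right)^{2} = \left(\left(\left(- \frac{3}{5} + \frac{5}{3}\right) - 2\right)^{2} \cdot 3 + 113\right)^{2} = \left(\left(\frac{16}{15} - 2\right)^{2} \cdot 3 + 113\right)^{2} = \left(\left(- \frac{14}{15}\right)^{2} \cdot 3 + 113\right)^{2} = \left(\frac{196}{225} \cdot 3 + 113\right)^{2} = \left(\frac{196}{75} + 113\right)^{2} = \left(\frac{8671}{75}\right)^{2} = \frac{75186241}{5625}$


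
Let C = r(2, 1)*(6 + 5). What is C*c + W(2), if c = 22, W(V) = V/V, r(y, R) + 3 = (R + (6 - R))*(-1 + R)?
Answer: -725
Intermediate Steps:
r(y, R) = -9 + 6*R (r(y, R) = -3 + (R + (6 - R))*(-1 + R) = -3 + 6*(-1 + R) = -3 + (-6 + 6*R) = -9 + 6*R)
W(V) = 1
C = -33 (C = (-9 + 6*1)*(6 + 5) = (-9 + 6)*11 = -3*11 = -33)
C*c + W(2) = -33*22 + 1 = -726 + 1 = -725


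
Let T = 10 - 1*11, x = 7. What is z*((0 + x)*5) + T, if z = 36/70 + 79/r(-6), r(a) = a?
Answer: -2663/6 ≈ -443.83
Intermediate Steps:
T = -1 (T = 10 - 11 = -1)
z = -2657/210 (z = 36/70 + 79/(-6) = 36*(1/70) + 79*(-⅙) = 18/35 - 79/6 = -2657/210 ≈ -12.652)
z*((0 + x)*5) + T = -2657*(0 + 7)*5/210 - 1 = -2657*5/30 - 1 = -2657/210*35 - 1 = -2657/6 - 1 = -2663/6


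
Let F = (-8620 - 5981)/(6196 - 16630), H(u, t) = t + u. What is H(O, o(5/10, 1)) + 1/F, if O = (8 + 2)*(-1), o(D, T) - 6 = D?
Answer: -27113/9734 ≈ -2.7854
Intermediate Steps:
o(D, T) = 6 + D
O = -10 (O = 10*(-1) = -10)
F = 4867/3478 (F = -14601/(-10434) = -14601*(-1/10434) = 4867/3478 ≈ 1.3994)
H(O, o(5/10, 1)) + 1/F = ((6 + 5/10) - 10) + 1/(4867/3478) = ((6 + 5*(⅒)) - 10) + 3478/4867 = ((6 + ½) - 10) + 3478/4867 = (13/2 - 10) + 3478/4867 = -7/2 + 3478/4867 = -27113/9734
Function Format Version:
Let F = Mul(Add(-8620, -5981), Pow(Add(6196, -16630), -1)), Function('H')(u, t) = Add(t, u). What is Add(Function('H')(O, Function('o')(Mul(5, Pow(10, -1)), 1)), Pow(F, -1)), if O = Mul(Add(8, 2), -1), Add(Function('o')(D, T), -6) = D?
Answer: Rational(-27113, 9734) ≈ -2.7854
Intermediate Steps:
Function('o')(D, T) = Add(6, D)
O = -10 (O = Mul(10, -1) = -10)
F = Rational(4867, 3478) (F = Mul(-14601, Pow(-10434, -1)) = Mul(-14601, Rational(-1, 10434)) = Rational(4867, 3478) ≈ 1.3994)
Add(Function('H')(O, Function('o')(Mul(5, Pow(10, -1)), 1)), Pow(F, -1)) = Add(Add(Add(6, Mul(5, Pow(10, -1))), -10), Pow(Rational(4867, 3478), -1)) = Add(Add(Add(6, Mul(5, Rational(1, 10))), -10), Rational(3478, 4867)) = Add(Add(Add(6, Rational(1, 2)), -10), Rational(3478, 4867)) = Add(Add(Rational(13, 2), -10), Rational(3478, 4867)) = Add(Rational(-7, 2), Rational(3478, 4867)) = Rational(-27113, 9734)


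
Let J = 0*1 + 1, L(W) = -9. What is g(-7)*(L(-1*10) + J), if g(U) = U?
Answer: 56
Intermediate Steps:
J = 1 (J = 0 + 1 = 1)
g(-7)*(L(-1*10) + J) = -7*(-9 + 1) = -7*(-8) = 56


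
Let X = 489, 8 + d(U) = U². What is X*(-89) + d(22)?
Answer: -43045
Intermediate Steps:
d(U) = -8 + U²
X*(-89) + d(22) = 489*(-89) + (-8 + 22²) = -43521 + (-8 + 484) = -43521 + 476 = -43045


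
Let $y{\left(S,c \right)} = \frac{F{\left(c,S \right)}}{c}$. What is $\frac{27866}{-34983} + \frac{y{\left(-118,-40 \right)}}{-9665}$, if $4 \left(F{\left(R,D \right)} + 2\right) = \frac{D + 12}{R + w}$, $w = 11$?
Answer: $- \frac{624835948729}{784416812400} \approx -0.79656$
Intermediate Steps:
$F{\left(R,D \right)} = -2 + \frac{12 + D}{4 \left(11 + R\right)}$ ($F{\left(R,D \right)} = -2 + \frac{\left(D + 12\right) \frac{1}{R + 11}}{4} = -2 + \frac{\left(12 + D\right) \frac{1}{11 + R}}{4} = -2 + \frac{\frac{1}{11 + R} \left(12 + D\right)}{4} = -2 + \frac{12 + D}{4 \left(11 + R\right)}$)
$y{\left(S,c \right)} = \frac{-76 + S - 8 c}{4 c \left(11 + c\right)}$ ($y{\left(S,c \right)} = \frac{\frac{1}{4} \frac{1}{11 + c} \left(-76 + S - 8 c\right)}{c} = \frac{-76 + S - 8 c}{4 c \left(11 + c\right)}$)
$\frac{27866}{-34983} + \frac{y{\left(-118,-40 \right)}}{-9665} = \frac{27866}{-34983} + \frac{\frac{1}{4} \frac{1}{-40} \frac{1}{11 - 40} \left(-76 - 118 - -320\right)}{-9665} = 27866 \left(- \frac{1}{34983}\right) + \frac{1}{4} \left(- \frac{1}{40}\right) \frac{1}{-29} \left(-76 - 118 + 320\right) \left(- \frac{1}{9665}\right) = - \frac{27866}{34983} + \frac{1}{4} \left(- \frac{1}{40}\right) \left(- \frac{1}{29}\right) 126 \left(- \frac{1}{9665}\right) = - \frac{27866}{34983} + \frac{63}{2320} \left(- \frac{1}{9665}\right) = - \frac{27866}{34983} - \frac{63}{22422800} = - \frac{624835948729}{784416812400}$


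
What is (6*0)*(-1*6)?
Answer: 0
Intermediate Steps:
(6*0)*(-1*6) = 0*(-6) = 0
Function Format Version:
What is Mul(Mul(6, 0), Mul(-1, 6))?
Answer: 0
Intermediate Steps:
Mul(Mul(6, 0), Mul(-1, 6)) = Mul(0, -6) = 0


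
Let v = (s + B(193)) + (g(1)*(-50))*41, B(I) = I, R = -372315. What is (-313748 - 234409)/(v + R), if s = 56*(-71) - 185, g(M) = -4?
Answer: 548157/368083 ≈ 1.4892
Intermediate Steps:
s = -4161 (s = -3976 - 185 = -4161)
v = 4232 (v = (-4161 + 193) - 4*(-50)*41 = -3968 + 200*41 = -3968 + 8200 = 4232)
(-313748 - 234409)/(v + R) = (-313748 - 234409)/(4232 - 372315) = -548157/(-368083) = -548157*(-1/368083) = 548157/368083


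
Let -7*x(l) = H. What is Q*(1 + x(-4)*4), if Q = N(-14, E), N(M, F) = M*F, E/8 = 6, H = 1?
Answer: -288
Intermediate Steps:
E = 48 (E = 8*6 = 48)
x(l) = -⅐ (x(l) = -⅐*1 = -⅐)
N(M, F) = F*M
Q = -672 (Q = 48*(-14) = -672)
Q*(1 + x(-4)*4) = -672*(1 - ⅐*4) = -672*(1 - 4/7) = -672*3/7 = -288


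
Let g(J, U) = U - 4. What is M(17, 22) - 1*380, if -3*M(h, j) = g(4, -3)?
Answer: -1133/3 ≈ -377.67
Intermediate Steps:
g(J, U) = -4 + U
M(h, j) = 7/3 (M(h, j) = -(-4 - 3)/3 = -⅓*(-7) = 7/3)
M(17, 22) - 1*380 = 7/3 - 1*380 = 7/3 - 380 = -1133/3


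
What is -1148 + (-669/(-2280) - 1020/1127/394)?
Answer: -193658014483/168734440 ≈ -1147.7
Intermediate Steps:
-1148 + (-669/(-2280) - 1020/1127/394) = -1148 + (-669*(-1/2280) - 1020*1/1127*(1/394)) = -1148 + (223/760 - 1020/1127*1/394) = -1148 + (223/760 - 510/222019) = -1148 + 49122637/168734440 = -193658014483/168734440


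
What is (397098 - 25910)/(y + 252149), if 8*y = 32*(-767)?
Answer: 371188/249081 ≈ 1.4902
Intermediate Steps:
y = -3068 (y = (32*(-767))/8 = (⅛)*(-24544) = -3068)
(397098 - 25910)/(y + 252149) = (397098 - 25910)/(-3068 + 252149) = 371188/249081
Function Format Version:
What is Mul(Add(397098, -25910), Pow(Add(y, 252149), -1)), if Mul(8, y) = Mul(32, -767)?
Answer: Rational(371188, 249081) ≈ 1.4902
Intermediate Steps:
y = -3068 (y = Mul(Rational(1, 8), Mul(32, -767)) = Mul(Rational(1, 8), -24544) = -3068)
Mul(Add(397098, -25910), Pow(Add(y, 252149), -1)) = Mul(Add(397098, -25910), Pow(Add(-3068, 252149), -1)) = Mul(371188, Pow(249081, -1)) = Mul(371188, Rational(1, 249081)) = Rational(371188, 249081)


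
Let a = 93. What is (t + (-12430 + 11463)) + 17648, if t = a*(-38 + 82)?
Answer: 20773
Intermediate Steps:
t = 4092 (t = 93*(-38 + 82) = 93*44 = 4092)
(t + (-12430 + 11463)) + 17648 = (4092 + (-12430 + 11463)) + 17648 = (4092 - 967) + 17648 = 3125 + 17648 = 20773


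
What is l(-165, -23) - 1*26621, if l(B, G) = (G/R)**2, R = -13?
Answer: -4498420/169 ≈ -26618.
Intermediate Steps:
l(B, G) = G**2/169 (l(B, G) = (G/(-13))**2 = (G*(-1/13))**2 = (-G/13)**2 = G**2/169)
l(-165, -23) - 1*26621 = (1/169)*(-23)**2 - 1*26621 = (1/169)*529 - 26621 = 529/169 - 26621 = -4498420/169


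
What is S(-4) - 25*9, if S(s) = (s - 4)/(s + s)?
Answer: -224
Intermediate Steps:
S(s) = (-4 + s)/(2*s) (S(s) = (-4 + s)/((2*s)) = (-4 + s)*(1/(2*s)) = (-4 + s)/(2*s))
S(-4) - 25*9 = (½)*(-4 - 4)/(-4) - 25*9 = (½)*(-¼)*(-8) - 225 = 1 - 225 = -224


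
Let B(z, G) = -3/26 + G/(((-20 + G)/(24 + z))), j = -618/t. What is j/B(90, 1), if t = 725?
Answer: 5356/38425 ≈ 0.13939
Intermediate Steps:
j = -618/725 ≈ -0.85241
B(z, G) = -3/26 + G*(24 + z)/(-20 + G) (B(z, G) = -3*1/26 + G/(((-20 + G)/(24 + z))) = -3/26 + G*((24 + z)/(-20 + G)) = -3/26 + G*(24 + z)/(-20 + G))
j/B(90, 1) = -618*26*(-20 + 1)/(60 + 621*1 + 26*1*90)/725 = -618*(-494/(60 + 621 + 2340))/725 = -618/(725*((1/26)*(-1/19)*3021)) = -618/(725*(-159/26)) = -618/725*(-26/159) = 5356/38425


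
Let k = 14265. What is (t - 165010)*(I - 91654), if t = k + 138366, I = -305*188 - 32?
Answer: 1844792854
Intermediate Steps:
I = -57372 (I = -57340 - 32 = -57372)
t = 152631 (t = 14265 + 138366 = 152631)
(t - 165010)*(I - 91654) = (152631 - 165010)*(-57372 - 91654) = -12379*(-149026) = 1844792854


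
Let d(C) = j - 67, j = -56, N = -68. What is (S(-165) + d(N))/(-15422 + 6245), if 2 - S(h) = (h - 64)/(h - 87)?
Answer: 30721/2312604 ≈ 0.013284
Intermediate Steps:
d(C) = -123 (d(C) = -56 - 67 = -123)
S(h) = 2 - (-64 + h)/(-87 + h) (S(h) = 2 - (h - 64)/(h - 87) = 2 - (-64 + h)/(-87 + h))
(S(-165) + d(N))/(-15422 + 6245) = ((-110 - 165)/(-87 - 165) - 123)/(-15422 + 6245) = (-275/(-252) - 123)/(-9177) = (-1/252*(-275) - 123)*(-1/9177) = (275/252 - 123)*(-1/9177) = -30721/252*(-1/9177) = 30721/2312604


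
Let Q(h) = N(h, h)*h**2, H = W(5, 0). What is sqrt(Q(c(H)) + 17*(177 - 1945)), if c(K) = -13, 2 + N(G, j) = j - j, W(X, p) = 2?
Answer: I*sqrt(30394) ≈ 174.34*I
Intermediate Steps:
H = 2
N(G, j) = -2 (N(G, j) = -2 + (j - j) = -2 + 0 = -2)
Q(h) = -2*h**2
sqrt(Q(c(H)) + 17*(177 - 1945)) = sqrt(-2*(-13)**2 + 17*(177 - 1945)) = sqrt(-2*169 + 17*(-1768)) = sqrt(-338 - 30056) = sqrt(-30394) = I*sqrt(30394)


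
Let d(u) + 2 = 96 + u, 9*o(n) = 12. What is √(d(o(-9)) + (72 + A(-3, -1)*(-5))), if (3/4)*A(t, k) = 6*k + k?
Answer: √214 ≈ 14.629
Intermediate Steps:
o(n) = 4/3 (o(n) = (⅑)*12 = 4/3)
d(u) = 94 + u (d(u) = -2 + (96 + u) = 94 + u)
A(t, k) = 28*k/3 (A(t, k) = 4*(6*k + k)/3 = 4*(7*k)/3 = 28*k/3)
√(d(o(-9)) + (72 + A(-3, -1)*(-5))) = √((94 + 4/3) + (72 + ((28/3)*(-1))*(-5))) = √(286/3 + (72 - 28/3*(-5))) = √(286/3 + (72 + 140/3)) = √(286/3 + 356/3) = √214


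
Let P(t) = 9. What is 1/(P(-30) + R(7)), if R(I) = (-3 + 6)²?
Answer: 1/18 ≈ 0.055556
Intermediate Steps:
R(I) = 9 (R(I) = 3² = 9)
1/(P(-30) + R(7)) = 1/(9 + 9) = 1/18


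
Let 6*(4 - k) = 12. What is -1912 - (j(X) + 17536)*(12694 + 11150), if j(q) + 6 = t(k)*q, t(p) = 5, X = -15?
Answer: -416198932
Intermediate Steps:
k = 2 (k = 4 - ⅙*12 = 4 - 2 = 2)
j(q) = -6 + 5*q
-1912 - (j(X) + 17536)*(12694 + 11150) = -1912 - ((-6 + 5*(-15)) + 17536)*(12694 + 11150) = -1912 - ((-6 - 75) + 17536)*23844 = -1912 - (-81 + 17536)*23844 = -1912 - 17455*23844 = -1912 - 1*416197020 = -1912 - 416197020 = -416198932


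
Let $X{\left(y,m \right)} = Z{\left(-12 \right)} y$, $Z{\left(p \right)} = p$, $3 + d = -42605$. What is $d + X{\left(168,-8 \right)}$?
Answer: $-44624$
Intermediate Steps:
$d = -42608$ ($d = -3 - 42605 = -42608$)
$X{\left(y,m \right)} = - 12 y$
$d + X{\left(168,-8 \right)} = -42608 - 2016 = -44624$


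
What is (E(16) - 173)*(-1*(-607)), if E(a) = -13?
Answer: -112902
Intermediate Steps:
(E(16) - 173)*(-1*(-607)) = (-13 - 173)*(-1*(-607)) = -186*607 = -112902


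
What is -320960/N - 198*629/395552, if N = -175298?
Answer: 26281101601/17334868624 ≈ 1.5161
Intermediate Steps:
-320960/N - 198*629/395552 = -320960/(-175298) - 198*629/395552 = -320960*(-1/175298) - 124542*1/395552 = 160480/87649 - 62271/197776 = 26281101601/17334868624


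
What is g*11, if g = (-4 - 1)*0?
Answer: 0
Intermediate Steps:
g = 0 (g = -5*0 = 0)
g*11 = 0*11 = 0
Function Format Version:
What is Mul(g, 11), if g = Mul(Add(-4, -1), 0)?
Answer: 0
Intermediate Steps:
g = 0 (g = Mul(-5, 0) = 0)
Mul(g, 11) = Mul(0, 11) = 0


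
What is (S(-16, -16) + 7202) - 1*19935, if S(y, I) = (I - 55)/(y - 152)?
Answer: -2139073/168 ≈ -12733.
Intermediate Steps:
S(y, I) = (-55 + I)/(-152 + y)
(S(-16, -16) + 7202) - 1*19935 = ((-55 - 16)/(-152 - 16) + 7202) - 1*19935 = (-71/(-168) + 7202) - 19935 = (-1/168*(-71) + 7202) - 19935 = (71/168 + 7202) - 19935 = 1210007/168 - 19935 = -2139073/168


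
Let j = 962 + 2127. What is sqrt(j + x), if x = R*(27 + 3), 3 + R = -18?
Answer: sqrt(2459) ≈ 49.588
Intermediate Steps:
R = -21 (R = -3 - 18 = -21)
x = -630 (x = -21*(27 + 3) = -21*30 = -630)
j = 3089
sqrt(j + x) = sqrt(3089 - 630) = sqrt(2459)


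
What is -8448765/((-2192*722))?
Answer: 8448765/1582624 ≈ 5.3385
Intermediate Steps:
-8448765/((-2192*722)) = -8448765/(-1582624) = -8448765*(-1/1582624) = 8448765/1582624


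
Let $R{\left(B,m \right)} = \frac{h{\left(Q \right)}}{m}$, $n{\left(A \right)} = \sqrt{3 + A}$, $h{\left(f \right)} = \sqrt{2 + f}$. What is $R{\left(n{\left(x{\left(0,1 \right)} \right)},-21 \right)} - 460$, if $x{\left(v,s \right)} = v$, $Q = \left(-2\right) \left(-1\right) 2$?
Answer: $-460 - \frac{\sqrt{6}}{21} \approx -460.12$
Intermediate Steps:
$Q = 4$ ($Q = 2 \cdot 2 = 4$)
$R{\left(B,m \right)} = \frac{\sqrt{6}}{m}$ ($R{\left(B,m \right)} = \frac{\sqrt{2 + 4}}{m} = \frac{\sqrt{6}}{m}$)
$R{\left(n{\left(x{\left(0,1 \right)} \right)},-21 \right)} - 460 = \frac{\sqrt{6}}{-21} - 460 = \sqrt{6} \left(- \frac{1}{21}\right) - 460 = - \frac{\sqrt{6}}{21} - 460 = -460 - \frac{\sqrt{6}}{21}$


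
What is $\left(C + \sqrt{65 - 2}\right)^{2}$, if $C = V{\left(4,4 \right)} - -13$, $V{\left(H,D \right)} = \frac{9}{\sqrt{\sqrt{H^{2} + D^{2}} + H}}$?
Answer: $\left(13 + 3 \sqrt{7} + \frac{9}{\sqrt{4 + 4 \sqrt{2}}}\right)^{2} \approx 568.03$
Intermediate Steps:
$V{\left(H,D \right)} = \frac{9}{\sqrt{H + \sqrt{D^{2} + H^{2}}}}$ ($V{\left(H,D \right)} = \frac{9}{\sqrt{\sqrt{D^{2} + H^{2}} + H}} = \frac{9}{\sqrt{H + \sqrt{D^{2} + H^{2}}}}$)
$C = 13 + \frac{9}{\sqrt{4 + 4 \sqrt{2}}}$ ($C = \frac{9}{\sqrt{4 + \sqrt{4^{2} + 4^{2}}}} - -13 = \frac{9}{\sqrt{4 + \sqrt{16 + 16}}} + 13 = \frac{9}{\sqrt{4 + \sqrt{32}}} + 13 = \frac{9}{\sqrt{4 + 4 \sqrt{2}}} + 13 = 13 + \frac{9}{\sqrt{4 + 4 \sqrt{2}}} \approx 15.896$)
$\left(C + \sqrt{65 - 2}\right)^{2} = \left(\left(13 + \frac{9}{2 \sqrt{1 + \sqrt{2}}}\right) + \sqrt{65 - 2}\right)^{2} = \left(\left(13 + \frac{9}{2 \sqrt{1 + \sqrt{2}}}\right) + \sqrt{63}\right)^{2} = \left(\left(13 + \frac{9}{2 \sqrt{1 + \sqrt{2}}}\right) + 3 \sqrt{7}\right)^{2} = \left(13 + 3 \sqrt{7} + \frac{9}{2 \sqrt{1 + \sqrt{2}}}\right)^{2}$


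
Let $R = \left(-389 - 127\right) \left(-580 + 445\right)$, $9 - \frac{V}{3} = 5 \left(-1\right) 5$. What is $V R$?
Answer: $7105320$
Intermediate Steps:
$V = 102$ ($V = 27 - 3 \cdot 5 \left(-1\right) 5 = 27 - 3 \left(\left(-5\right) 5\right) = 27 - -75 = 27 + 75 = 102$)
$R = 69660$ ($R = \left(-516\right) \left(-135\right) = 69660$)
$V R = 102 \cdot 69660 = 7105320$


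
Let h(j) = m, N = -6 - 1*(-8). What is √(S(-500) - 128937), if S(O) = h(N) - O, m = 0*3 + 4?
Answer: I*√128433 ≈ 358.38*I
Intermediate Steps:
m = 4 (m = 0 + 4 = 4)
N = 2 (N = -6 + 8 = 2)
h(j) = 4
S(O) = 4 - O
√(S(-500) - 128937) = √((4 - 1*(-500)) - 128937) = √((4 + 500) - 128937) = √(504 - 128937) = √(-128433) = I*√128433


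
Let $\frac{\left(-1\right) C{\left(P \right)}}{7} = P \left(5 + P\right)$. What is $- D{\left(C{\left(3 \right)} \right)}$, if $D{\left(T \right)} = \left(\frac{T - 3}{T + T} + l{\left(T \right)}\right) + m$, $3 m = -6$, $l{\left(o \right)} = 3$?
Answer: $- \frac{169}{112} \approx -1.5089$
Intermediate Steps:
$m = -2$ ($m = \frac{1}{3} \left(-6\right) = -2$)
$C{\left(P \right)} = - 7 P \left(5 + P\right)$
$D{\left(T \right)} = 1 + \frac{-3 + T}{2 T}$ ($D{\left(T \right)} = \left(\frac{T - 3}{T + T} + 3\right) - 2 = \left(\frac{-3 + T}{2 T} + 3\right) - 2 = \left(3 + \frac{-3 + T}{2 T}\right) - 2 = 1 + \frac{-3 + T}{2 T}$)
$- D{\left(C{\left(3 \right)} \right)} = - \frac{3 \left(-1 - 21 \left(5 + 3\right)\right)}{2 \left(\left(-7\right) 3 \left(5 + 3\right)\right)} = - \frac{3 \left(-1 - 21 \cdot 8\right)}{2 \left(\left(-7\right) 3 \cdot 8\right)} = - \frac{3 \left(-1 - 168\right)}{2 \left(-168\right)} = - \frac{3 \left(-1\right) \left(-169\right)}{2 \cdot 168} = \left(-1\right) \frac{169}{112} = - \frac{169}{112}$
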